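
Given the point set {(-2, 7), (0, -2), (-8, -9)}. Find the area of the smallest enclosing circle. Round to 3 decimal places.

Call the three points A, B, C in the order given.
Side lengths²: AB² = 85, AC² = 292, BC² = 113.
Since AC² = 292 ≥ 113 + 85 = 198, the angle opposite AC is not acute, so the smallest enclosing circle has AC as diameter.
Centre = midpoint of AC = (-5, -1), r² = 292/4 = 73.
Area = π·r² = π·73 ≈ 229.336.

229.336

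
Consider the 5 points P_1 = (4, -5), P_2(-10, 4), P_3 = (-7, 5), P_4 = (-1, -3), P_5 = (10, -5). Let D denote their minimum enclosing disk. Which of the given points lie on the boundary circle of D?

The minimum enclosing circle of a finite set is fixed by two of the points (as a diameter) or three (as a circumcircle).
The farthest pair is P_2–P_5 with squared distance 481. The circle on this segment as diameter has centre (0, -0.5) and r² = 481/4 = 120.25.
Check P_1: distance² to centre = 36.25 ≤ 120.25, so it lies inside.
All remaining points lie in this disk, and no smaller disk contains both endpoints, so this is the minimum enclosing circle.
The points at distance exactly r from the centre are P_2, P_5 — 2 points.

P_2, P_5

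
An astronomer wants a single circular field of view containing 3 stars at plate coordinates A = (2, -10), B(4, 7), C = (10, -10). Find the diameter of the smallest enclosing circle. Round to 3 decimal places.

Side lengths²: AB² = 293, AC² = 64, BC² = 325.
Since BC² = 325 < 293 + 64 = 357, the triangle is acute, so the smallest enclosing circle is the circumcircle.
Circumcentre = (6, -63/34), r² = 95225/1156.
Diameter = 2r = 2√(95225/1156) ≈ 18.152.

18.152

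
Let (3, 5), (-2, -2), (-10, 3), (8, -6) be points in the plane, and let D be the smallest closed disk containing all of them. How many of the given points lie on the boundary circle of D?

2

A smallest enclosing disk is always determined by at most three of the input points on its boundary.
The farthest pair is (-10, 3)–(8, -6) with squared distance 405. The circle on this segment as diameter has centre (-1, -1.5) and r² = 405/4 = 101.25.
Check (3, 5): distance² to centre = 58.25 ≤ 101.25, so it lies inside.
All remaining points lie in this disk, and no smaller disk contains both endpoints, so this is the minimum enclosing circle.
The points at distance exactly r from the centre are (-10, 3), (8, -6) — 2 points.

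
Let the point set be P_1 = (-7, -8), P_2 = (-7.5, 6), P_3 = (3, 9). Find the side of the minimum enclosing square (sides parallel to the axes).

The bounding box has width 10.5 and height 17.
An axis-aligned square enclosing the set must have side ≥ max(width, height).
So the minimum side is max(10.5, 17) = 17.

17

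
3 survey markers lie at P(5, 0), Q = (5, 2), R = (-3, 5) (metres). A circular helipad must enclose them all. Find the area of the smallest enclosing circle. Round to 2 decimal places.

Side lengths²: PQ² = 4, PR² = 89, QR² = 73.
Since PR² = 89 ≥ 73 + 4 = 77, the angle opposite PR is not acute, so the smallest enclosing circle has PR as diameter.
Centre = midpoint of PR = (1, 2.5), r² = 89/4 = 22.25.
Area = π·r² = π·22.25 ≈ 69.90.

69.90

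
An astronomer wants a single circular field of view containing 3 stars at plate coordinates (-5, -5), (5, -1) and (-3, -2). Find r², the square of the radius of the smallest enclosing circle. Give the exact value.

29

Call the three points A, B, C in the order given.
Side lengths²: AB² = 116, AC² = 13, BC² = 65.
Since AB² = 116 ≥ 65 + 13 = 78, the angle opposite AB is not acute, so the smallest enclosing circle has AB as diameter.
Centre = midpoint of AB = (0, -3), r² = 116/4 = 29.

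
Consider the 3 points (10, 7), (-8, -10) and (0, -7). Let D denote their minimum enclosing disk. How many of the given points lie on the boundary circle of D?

2

Call the three points A, B, C in the order given.
Side lengths²: AB² = 613, AC² = 296, BC² = 73.
Since AB² = 613 ≥ 296 + 73 = 369, the angle opposite AB is not acute, so the smallest enclosing circle has AB as diameter.
Centre = midpoint of AB = (1, -1.5), r² = 613/4 = 153.25.
The points at distance exactly r from the centre are (10, 7), (-8, -10) — 2 points.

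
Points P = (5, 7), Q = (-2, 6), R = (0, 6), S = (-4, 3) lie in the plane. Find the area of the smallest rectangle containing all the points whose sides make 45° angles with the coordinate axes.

39

In coordinates u = x + y, v = x − y the rectangle is axis-aligned; the map (x,y)→(u,v) scales areas by 2.
u-values: 12, 4, 6, -1; range = 12 − (-1) = 13.
v-values: -2, -8, -6, -7; range = -2 − (-8) = 6.
Area = (13 × 6) / 2 = 39.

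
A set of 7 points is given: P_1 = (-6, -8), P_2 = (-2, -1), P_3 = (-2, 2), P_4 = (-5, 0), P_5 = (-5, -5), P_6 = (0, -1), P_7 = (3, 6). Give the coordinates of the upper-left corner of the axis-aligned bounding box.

x-range [-6, 3], y-range [-8, 6].
The upper-left corner is (-6, 6).

(-6, 6)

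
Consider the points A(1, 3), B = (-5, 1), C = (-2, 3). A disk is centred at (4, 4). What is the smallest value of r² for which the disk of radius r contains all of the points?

90

The required radius is the distance from (4, 4) to the farthest point.
Squared distances: 10, 90, 37.
Maximum is 90, attained at B.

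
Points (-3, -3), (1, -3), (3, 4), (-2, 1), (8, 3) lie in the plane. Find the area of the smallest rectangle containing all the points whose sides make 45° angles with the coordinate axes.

In coordinates u = x + y, v = x − y the rectangle is axis-aligned; the map (x,y)→(u,v) scales areas by 2.
u-values: -6, -2, 7, -1, 11; range = 11 − (-6) = 17.
v-values: 0, 4, -1, -3, 5; range = 5 − (-3) = 8.
Area = (17 × 8) / 2 = 68.

68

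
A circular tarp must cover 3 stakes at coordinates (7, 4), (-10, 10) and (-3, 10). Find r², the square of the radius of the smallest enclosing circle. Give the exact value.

Call the three points A, B, C in the order given.
Side lengths²: AB² = 325, AC² = 136, BC² = 49.
Since AB² = 325 ≥ 136 + 49 = 185, the angle opposite AB is not acute, so the smallest enclosing circle has AB as diameter.
Centre = midpoint of AB = (-1.5, 7), r² = 325/4 = 81.25.

81.25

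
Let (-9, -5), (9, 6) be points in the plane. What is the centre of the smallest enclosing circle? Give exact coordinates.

(0, 0.5)

The smallest circle enclosing two points has them as diameter endpoints.
Centre = midpoint = (0, 0.5); r² = |(-9, -5)−(9, 6)|²/4 = 445/4 = 111.25.
Centre = (0, 0.5).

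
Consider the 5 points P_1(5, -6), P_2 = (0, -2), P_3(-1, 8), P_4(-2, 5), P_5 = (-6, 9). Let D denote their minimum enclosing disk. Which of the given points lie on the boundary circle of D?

A smallest enclosing disk is always determined by at most three of the input points on its boundary.
The farthest pair is P_1–P_5 with squared distance 346. The circle on this segment as diameter has centre (-0.5, 1.5) and r² = 346/4 = 86.5.
Check P_2: distance² to centre = 12.5 ≤ 86.5, so it lies inside.
All remaining points lie in this disk, and no smaller disk contains both endpoints, so this is the minimum enclosing circle.
The points at distance exactly r from the centre are P_1, P_5 — 2 points.

P_1, P_5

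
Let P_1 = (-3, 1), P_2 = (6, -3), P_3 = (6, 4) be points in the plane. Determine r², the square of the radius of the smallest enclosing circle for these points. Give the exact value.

Side lengths²: P_1P_2² = 97, P_1P_3² = 90, P_2P_3² = 49.
Since P_1P_2² = 97 < 90 + 49 = 139, the triangle is acute, so the smallest enclosing circle is the circumcircle.
Circumcentre = (13/6, 0.5), r² = 485/18.

485/18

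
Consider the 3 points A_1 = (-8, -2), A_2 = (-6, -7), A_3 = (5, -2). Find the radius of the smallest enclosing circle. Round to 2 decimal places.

6.51

Side lengths²: A_1A_2² = 29, A_1A_3² = 169, A_2A_3² = 146.
Since A_1A_3² = 169 < 146 + 29 = 175, the triangle is acute, so the smallest enclosing circle is the circumcircle.
Circumcentre = (-1.5, -2.3), r² = 42.34.
r = √(42.34) ≈ 6.51.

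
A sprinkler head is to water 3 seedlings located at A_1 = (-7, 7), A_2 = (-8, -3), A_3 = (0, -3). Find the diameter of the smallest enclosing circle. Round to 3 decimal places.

Side lengths²: A_1A_2² = 101, A_1A_3² = 149, A_2A_3² = 64.
Since A_1A_3² = 149 < 101 + 64 = 165, the triangle is acute, so the smallest enclosing circle is the circumcircle.
Circumcentre = (-4, 1.65), r² = 37.6225.
Diameter = 2r = 2√(37.6225) ≈ 12.267.

12.267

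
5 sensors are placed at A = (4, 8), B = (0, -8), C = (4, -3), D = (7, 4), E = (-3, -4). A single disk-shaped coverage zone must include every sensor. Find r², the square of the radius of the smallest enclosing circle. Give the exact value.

68

The minimum enclosing circle of a finite set is fixed by two of the points (as a diameter) or three (as a circumcircle).
The farthest pair is A–B with squared distance 272. The circle on this segment as diameter has centre (2, 0) and r² = 272/4 = 68.
Check C: distance² to centre = 13 ≤ 68, so it lies inside.
All remaining points lie in this disk, and no smaller disk contains both endpoints, so this is the minimum enclosing circle.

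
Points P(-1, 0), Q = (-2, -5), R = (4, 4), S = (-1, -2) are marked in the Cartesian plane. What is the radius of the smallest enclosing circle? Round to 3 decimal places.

5.408

A smallest enclosing disk is always determined by at most three of the input points on its boundary.
The farthest pair is Q–R with squared distance 117. The circle on this segment as diameter has centre (1, -0.5) and r² = 117/4 = 29.25.
Check P: distance² to centre = 4.25 ≤ 29.25, so it lies inside.
All remaining points lie in this disk, and no smaller disk contains both endpoints, so this is the minimum enclosing circle.
r = √(29.25) ≈ 5.408.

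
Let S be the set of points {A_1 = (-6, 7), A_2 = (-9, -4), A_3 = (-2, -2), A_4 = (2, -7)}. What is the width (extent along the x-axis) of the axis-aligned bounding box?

max x = 2, min x = -9, so width = 11.

11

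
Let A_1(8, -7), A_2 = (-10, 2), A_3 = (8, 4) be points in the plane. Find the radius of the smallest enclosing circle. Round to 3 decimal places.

Side lengths²: A_1A_2² = 405, A_1A_3² = 121, A_2A_3² = 328.
Since A_1A_2² = 405 < 328 + 121 = 449, the triangle is acute, so the smallest enclosing circle is the circumcircle.
Circumcentre = (-0.5, -1.5), r² = 102.5.
r = √(102.5) ≈ 10.124.

10.124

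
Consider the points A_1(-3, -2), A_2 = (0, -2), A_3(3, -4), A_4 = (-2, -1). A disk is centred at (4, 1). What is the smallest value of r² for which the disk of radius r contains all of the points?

58

The required radius is the distance from (4, 1) to the farthest point.
Squared distances: 58, 25, 26, 40.
Maximum is 58, attained at A_1.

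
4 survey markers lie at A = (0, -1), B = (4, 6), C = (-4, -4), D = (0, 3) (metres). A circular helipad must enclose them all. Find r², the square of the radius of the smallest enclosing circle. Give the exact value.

The farthest pair is B–C with squared distance 164. The circle on this segment as diameter has centre (0, 1) and r² = 164/4 = 41.
Check A: distance² to centre = 4 ≤ 41, so it lies inside.
All remaining points lie in this disk, and no smaller disk contains both endpoints, so this is the minimum enclosing circle.

41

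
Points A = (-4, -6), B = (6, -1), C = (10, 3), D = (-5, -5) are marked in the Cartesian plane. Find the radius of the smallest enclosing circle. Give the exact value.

8.5

A smallest enclosing disk is always determined by at most three of the input points on its boundary.
The farthest pair is C–D with squared distance 289. The circle on this segment as diameter has centre (2.5, -1) and r² = 289/4 = 72.25.
Check A: distance² to centre = 67.25 ≤ 72.25, so it lies inside.
All remaining points lie in this disk, and no smaller disk contains both endpoints, so this is the minimum enclosing circle.
r = √(72.25) = 8.5.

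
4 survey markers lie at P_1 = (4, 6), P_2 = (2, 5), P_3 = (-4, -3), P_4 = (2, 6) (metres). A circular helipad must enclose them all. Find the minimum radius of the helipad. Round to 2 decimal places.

6.02

A smallest enclosing disk is always determined by at most three of the input points on its boundary.
The farthest pair is P_1–P_3 with squared distance 145. The circle on this segment as diameter has centre (0, 1.5) and r² = 145/4 = 36.25.
Check P_2: distance² to centre = 16.25 ≤ 36.25, so it lies inside.
All remaining points lie in this disk, and no smaller disk contains both endpoints, so this is the minimum enclosing circle.
r = √(36.25) ≈ 6.02.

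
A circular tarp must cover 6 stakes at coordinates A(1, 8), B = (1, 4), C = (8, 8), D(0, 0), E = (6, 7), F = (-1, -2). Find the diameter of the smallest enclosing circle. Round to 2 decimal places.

13.45

By Welzl's lemma the MEC is supported by two points (diametrically opposite) or three points (on a circumcircle).
The farthest pair is C–F with squared distance 181. The circle on this segment as diameter has centre (3.5, 3) and r² = 181/4 = 45.25.
Check A: distance² to centre = 31.25 ≤ 45.25, so it lies inside.
All remaining points lie in this disk, and no smaller disk contains both endpoints, so this is the minimum enclosing circle.
Diameter = 2r = 2√(45.25) ≈ 13.45.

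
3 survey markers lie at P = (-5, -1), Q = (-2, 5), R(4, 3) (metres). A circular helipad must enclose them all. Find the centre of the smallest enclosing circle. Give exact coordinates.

Side lengths²: PQ² = 45, PR² = 97, QR² = 40.
Since PR² = 97 ≥ 45 + 40 = 85, the angle opposite PR is not acute, so the smallest enclosing circle has PR as diameter.
Centre = midpoint of PR = (-0.5, 1), r² = 97/4 = 24.25.
Centre = (-0.5, 1).

(-0.5, 1)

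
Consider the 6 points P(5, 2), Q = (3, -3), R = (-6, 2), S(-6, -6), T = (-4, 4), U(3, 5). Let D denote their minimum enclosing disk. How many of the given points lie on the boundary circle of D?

2

The farthest pair is S–U with squared distance 202. The circle on this segment as diameter has centre (-1.5, -0.5) and r² = 202/4 = 50.5.
Check P: distance² to centre = 48.5 ≤ 50.5, so it lies inside.
All remaining points lie in this disk, and no smaller disk contains both endpoints, so this is the minimum enclosing circle.
The points at distance exactly r from the centre are S, U — 2 points.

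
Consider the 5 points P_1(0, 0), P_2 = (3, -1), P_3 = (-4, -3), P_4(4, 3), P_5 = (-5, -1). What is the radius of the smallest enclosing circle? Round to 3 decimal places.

5.005

The minimum enclosing circle of a finite set is fixed by two of the points (as a diameter) or three (as a circumcircle).
The minimum enclosing circle is determined by three boundary points: P_3, P_4, P_5.
Their circumcentre is (-3/22, 2/11) with r² = 12125/484.
The farthest remaining point P_2 is at distance² 5437/484 ≤ 12125/484.
r = √(12125/484) ≈ 5.005.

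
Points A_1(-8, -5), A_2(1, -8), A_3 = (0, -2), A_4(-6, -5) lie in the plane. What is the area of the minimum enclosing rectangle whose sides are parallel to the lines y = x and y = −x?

66

In coordinates u = x + y, v = x − y the rectangle is axis-aligned; the map (x,y)→(u,v) scales areas by 2.
u-values: -13, -7, -2, -11; range = -2 − (-13) = 11.
v-values: -3, 9, 2, -1; range = 9 − (-3) = 12.
Area = (11 × 12) / 2 = 66.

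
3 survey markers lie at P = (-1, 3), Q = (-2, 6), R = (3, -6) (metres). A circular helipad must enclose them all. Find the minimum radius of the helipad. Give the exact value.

Side lengths²: PQ² = 10, PR² = 97, QR² = 169.
Since QR² = 169 ≥ 97 + 10 = 107, the angle opposite QR is not acute, so the smallest enclosing circle has QR as diameter.
Centre = midpoint of QR = (0.5, 0), r² = 169/4 = 42.25.
r = √(42.25) = 6.5.

6.5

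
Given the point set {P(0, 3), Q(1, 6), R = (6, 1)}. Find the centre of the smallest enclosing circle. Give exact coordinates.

Side lengths²: PQ² = 10, PR² = 40, QR² = 50.
Since QR² = 50 ≥ 40 + 10 = 50, the angle opposite QR is not acute, so the smallest enclosing circle has QR as diameter.
Centre = midpoint of QR = (3.5, 3.5), r² = 50/4 = 12.5.
Centre = (3.5, 3.5).

(3.5, 3.5)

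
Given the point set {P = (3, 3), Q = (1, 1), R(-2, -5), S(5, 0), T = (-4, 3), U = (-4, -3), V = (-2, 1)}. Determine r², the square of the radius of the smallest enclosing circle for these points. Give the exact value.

The minimum enclosing circle of a finite set is fixed by two of the points (as a diameter) or three (as a circumcircle).
The minimum enclosing circle is determined by three boundary points: R, S, T.
Their circumcentre is (-1/11, -3/11) with r² = 3145/121.
The farthest remaining point U is at distance² 2749/121 ≤ 3145/121.

3145/121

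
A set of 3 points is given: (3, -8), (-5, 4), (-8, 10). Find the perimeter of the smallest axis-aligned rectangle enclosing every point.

Width = max x − min x = 3 − (-8) = 11.
Height = max y − min y = 10 − (-8) = 18.
Perimeter = 2(11 + 18) = 58.

58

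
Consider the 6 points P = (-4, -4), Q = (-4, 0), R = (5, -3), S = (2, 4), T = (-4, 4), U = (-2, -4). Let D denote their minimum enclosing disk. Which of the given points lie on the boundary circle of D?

A smallest enclosing disk is always determined by at most three of the input points on its boundary.
The minimum enclosing circle is determined by three boundary points: P, R, T.
Their circumcentre is (1/9, 0) with r² = 2665/81.
The farthest remaining point U is at distance² 1657/81 ≤ 2665/81.
The points at distance exactly r from the centre are P, R, T — 3 points.

P, R, T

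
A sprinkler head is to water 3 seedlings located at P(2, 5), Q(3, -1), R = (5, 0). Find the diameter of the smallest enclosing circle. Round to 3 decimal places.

6.101

Side lengths²: PQ² = 37, PR² = 34, QR² = 5.
Since PQ² = 37 < 34 + 5 = 39, the triangle is acute, so the smallest enclosing circle is the circumcircle.
Circumcentre = (71/26, 53/26), r² = 3145/338.
Diameter = 2r = 2√(3145/338) ≈ 6.101.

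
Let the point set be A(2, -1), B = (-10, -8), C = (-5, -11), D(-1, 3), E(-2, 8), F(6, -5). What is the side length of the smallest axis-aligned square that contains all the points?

19

The bounding box has width 16 and height 19.
An axis-aligned square enclosing the set must have side ≥ max(width, height).
So the minimum side is max(16, 19) = 19.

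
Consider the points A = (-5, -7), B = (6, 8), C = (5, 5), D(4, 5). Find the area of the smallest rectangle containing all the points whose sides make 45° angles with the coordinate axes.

52

In coordinates u = x + y, v = x − y the rectangle is axis-aligned; the map (x,y)→(u,v) scales areas by 2.
u-values: -12, 14, 10, 9; range = 14 − (-12) = 26.
v-values: 2, -2, 0, -1; range = 2 − (-2) = 4.
Area = (26 × 4) / 2 = 52.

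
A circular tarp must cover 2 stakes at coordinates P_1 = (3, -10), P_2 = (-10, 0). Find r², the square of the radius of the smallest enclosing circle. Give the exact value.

67.25

The smallest circle enclosing two points has them as diameter endpoints.
Centre = midpoint = (-3.5, -5); r² = |P_1P_2|²/4 = 269/4 = 67.25.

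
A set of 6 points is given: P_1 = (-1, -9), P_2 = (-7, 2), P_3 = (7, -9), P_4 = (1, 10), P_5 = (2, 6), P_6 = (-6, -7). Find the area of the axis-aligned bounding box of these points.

x ranges over [-7, 7], width 14.
y ranges over [-9, 10], height 19.
Area = 14 × 19 = 266.

266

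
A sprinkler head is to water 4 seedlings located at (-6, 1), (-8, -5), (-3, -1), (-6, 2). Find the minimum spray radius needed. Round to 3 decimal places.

3.662

A smallest enclosing disk is always determined by at most three of the input points on its boundary.
The minimum enclosing circle is determined by three boundary points: (-8, -5), (-3, -1), (-6, 2).
Their circumcentre is (-119/18, -29/18) with r² = 2173/162.
The farthest remaining point (-6, 1) is at distance² 1165/162 ≤ 2173/162.
r = √(2173/162) ≈ 3.662.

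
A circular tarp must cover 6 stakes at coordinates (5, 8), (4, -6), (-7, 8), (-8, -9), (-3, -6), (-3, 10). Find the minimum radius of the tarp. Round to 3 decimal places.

10.700

By Welzl's lemma the MEC is supported by two points (diametrically opposite) or three points (on a circumcircle).
The farthest pair is (5, 8)–(-8, -9) with squared distance 458. The circle on this segment as diameter has centre (-1.5, -0.5) and r² = 458/4 = 114.5.
Check (4, -6): distance² to centre = 60.5 ≤ 114.5, so it lies inside.
All remaining points lie in this disk, and no smaller disk contains both endpoints, so this is the minimum enclosing circle.
r = √(114.5) ≈ 10.700.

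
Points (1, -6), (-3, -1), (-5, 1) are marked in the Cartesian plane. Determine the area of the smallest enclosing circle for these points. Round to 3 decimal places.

66.759

Call the three points A, B, C in the order given.
Side lengths²: AB² = 41, AC² = 85, BC² = 8.
Since AC² = 85 ≥ 41 + 8 = 49, the angle opposite AC is not acute, so the smallest enclosing circle has AC as diameter.
Centre = midpoint of AC = (-2, -2.5), r² = 85/4 = 21.25.
Area = π·r² = π·21.25 ≈ 66.759.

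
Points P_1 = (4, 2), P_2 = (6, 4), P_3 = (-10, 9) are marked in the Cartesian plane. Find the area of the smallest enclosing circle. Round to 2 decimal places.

220.70

Side lengths²: P_1P_2² = 8, P_1P_3² = 245, P_2P_3² = 281.
Since P_2P_3² = 281 ≥ 245 + 8 = 253, the angle opposite P_2P_3 is not acute, so the smallest enclosing circle has P_2P_3 as diameter.
Centre = midpoint of P_2P_3 = (-2, 6.5), r² = 281/4 = 70.25.
Area = π·r² = π·70.25 ≈ 220.70.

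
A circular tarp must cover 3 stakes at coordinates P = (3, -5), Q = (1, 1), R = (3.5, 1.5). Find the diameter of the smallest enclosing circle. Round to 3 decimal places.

6.570

Side lengths²: PQ² = 40, PR² = 42.5, QR² = 6.5.
Since PR² = 42.5 < 40 + 6.5 = 46.5, the triangle is acute, so the smallest enclosing circle is the circumcircle.
Circumcentre = (2.84375, -1.71875), r² = 10.791015625.
Diameter = 2r = 2√(10.791015625) ≈ 6.570.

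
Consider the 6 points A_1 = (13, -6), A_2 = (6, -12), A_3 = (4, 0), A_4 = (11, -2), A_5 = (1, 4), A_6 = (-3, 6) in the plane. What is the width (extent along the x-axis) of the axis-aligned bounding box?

16

max x = 13, min x = -3, so width = 16.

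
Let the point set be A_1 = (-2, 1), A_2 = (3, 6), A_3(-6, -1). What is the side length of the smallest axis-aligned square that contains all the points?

The bounding box has width 9 and height 7.
An axis-aligned square enclosing the set must have side ≥ max(width, height).
So the minimum side is max(9, 7) = 9.

9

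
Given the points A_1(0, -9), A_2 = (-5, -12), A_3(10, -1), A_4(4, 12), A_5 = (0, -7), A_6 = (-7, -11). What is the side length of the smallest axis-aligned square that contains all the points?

The bounding box has width 17 and height 24.
An axis-aligned square enclosing the set must have side ≥ max(width, height).
So the minimum side is max(17, 24) = 24.

24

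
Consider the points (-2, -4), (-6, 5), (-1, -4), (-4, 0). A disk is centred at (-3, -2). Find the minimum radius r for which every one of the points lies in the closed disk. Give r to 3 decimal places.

The required radius is the distance from (-3, -2) to the farthest point.
Squared distances: 5, 58, 8, 5.
Maximum is 58, attained at (-6, 5).
r = √58 ≈ 7.616.

7.616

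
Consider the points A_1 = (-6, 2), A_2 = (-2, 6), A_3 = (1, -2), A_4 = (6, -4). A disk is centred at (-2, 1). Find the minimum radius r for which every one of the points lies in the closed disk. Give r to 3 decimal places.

The required radius is the distance from (-2, 1) to the farthest point.
Squared distances: 17, 25, 18, 89.
Maximum is 89, attained at A_4.
r = √89 ≈ 9.434.

9.434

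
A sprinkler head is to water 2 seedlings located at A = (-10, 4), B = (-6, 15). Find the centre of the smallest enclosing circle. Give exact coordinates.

(-8, 9.5)

The smallest circle enclosing two points has them as diameter endpoints.
Centre = midpoint = (-8, 9.5); r² = |AB|²/4 = 137/4 = 34.25.
Centre = (-8, 9.5).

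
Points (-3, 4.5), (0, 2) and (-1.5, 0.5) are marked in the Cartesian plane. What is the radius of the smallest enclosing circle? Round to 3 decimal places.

2.145

Call the three points A, B, C in the order given.
Side lengths²: AB² = 15.25, AC² = 18.25, BC² = 4.5.
Since AC² = 18.25 < 15.25 + 4.5 = 19.75, the triangle is acute, so the smallest enclosing circle is the circumcircle.
Circumcentre = (-91/44, 113/44), r² = 4453/968.
r = √(4453/968) ≈ 2.145.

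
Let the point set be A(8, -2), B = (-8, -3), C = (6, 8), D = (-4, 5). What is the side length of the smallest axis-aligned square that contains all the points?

The bounding box has width 16 and height 11.
An axis-aligned square enclosing the set must have side ≥ max(width, height).
So the minimum side is max(16, 11) = 16.

16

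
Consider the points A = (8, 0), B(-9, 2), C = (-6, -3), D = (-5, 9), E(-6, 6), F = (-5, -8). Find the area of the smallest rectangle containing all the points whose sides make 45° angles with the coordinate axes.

231

In coordinates u = x + y, v = x − y the rectangle is axis-aligned; the map (x,y)→(u,v) scales areas by 2.
u-values: 8, -7, -9, 4, 0, -13; range = 8 − (-13) = 21.
v-values: 8, -11, -3, -14, -12, 3; range = 8 − (-14) = 22.
Area = (21 × 22) / 2 = 231.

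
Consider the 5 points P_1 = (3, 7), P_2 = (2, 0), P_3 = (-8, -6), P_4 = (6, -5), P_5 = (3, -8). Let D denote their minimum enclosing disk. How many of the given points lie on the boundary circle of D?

3

The minimum enclosing circle is determined by three boundary points: P_1, P_3, P_5.
Their circumcentre is (-29/22, -0.5) with r² = 18125/242.
The farthest remaining point P_4 is at distance² 17861/242 ≤ 18125/242.
The points at distance exactly r from the centre are P_1, P_3, P_5 — 3 points.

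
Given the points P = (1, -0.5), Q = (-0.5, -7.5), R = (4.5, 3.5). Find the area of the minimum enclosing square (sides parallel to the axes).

121

The bounding box has width 5 and height 11.
An axis-aligned square enclosing the set must have side ≥ max(width, height).
So the minimum side is max(5, 11) = 11.
Area = 11² = 121.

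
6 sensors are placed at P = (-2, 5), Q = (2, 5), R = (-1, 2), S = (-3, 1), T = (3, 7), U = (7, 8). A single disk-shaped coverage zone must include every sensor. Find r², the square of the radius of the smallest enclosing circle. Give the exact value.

The minimum enclosing circle of a finite set is fixed by two of the points (as a diameter) or three (as a circumcircle).
The farthest pair is S–U with squared distance 149. The circle on this segment as diameter has centre (2, 4.5) and r² = 149/4 = 37.25.
Check P: distance² to centre = 16.25 ≤ 37.25, so it lies inside.
All remaining points lie in this disk, and no smaller disk contains both endpoints, so this is the minimum enclosing circle.

37.25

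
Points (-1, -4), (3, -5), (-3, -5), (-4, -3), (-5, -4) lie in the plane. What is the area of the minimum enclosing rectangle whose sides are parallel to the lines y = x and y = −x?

In coordinates u = x + y, v = x − y the rectangle is axis-aligned; the map (x,y)→(u,v) scales areas by 2.
u-values: -5, -2, -8, -7, -9; range = -2 − (-9) = 7.
v-values: 3, 8, 2, -1, -1; range = 8 − (-1) = 9.
Area = (7 × 9) / 2 = 31.5.

31.5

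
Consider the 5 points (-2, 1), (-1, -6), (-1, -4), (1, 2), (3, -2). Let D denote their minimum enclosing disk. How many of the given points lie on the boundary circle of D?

2

The minimum enclosing circle of a finite set is fixed by two of the points (as a diameter) or three (as a circumcircle).
The farthest pair is (-1, -6)–(1, 2) with squared distance 68. The circle on this segment as diameter has centre (0, -2) and r² = 68/4 = 17.
Check (-2, 1): distance² to centre = 13 ≤ 17, so it lies inside.
All remaining points lie in this disk, and no smaller disk contains both endpoints, so this is the minimum enclosing circle.
The points at distance exactly r from the centre are (-1, -6), (1, 2) — 2 points.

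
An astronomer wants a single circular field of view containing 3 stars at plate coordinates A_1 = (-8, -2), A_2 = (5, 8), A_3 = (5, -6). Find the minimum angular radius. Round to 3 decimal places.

Side lengths²: A_1A_2² = 269, A_1A_3² = 185, A_2A_3² = 196.
Since A_1A_2² = 269 < 196 + 185 = 381, the triangle is acute, so the smallest enclosing circle is the circumcircle.
Circumcentre = (1/26, 1), r² = 49765/676.
r = √(49765/676) ≈ 8.580.

8.580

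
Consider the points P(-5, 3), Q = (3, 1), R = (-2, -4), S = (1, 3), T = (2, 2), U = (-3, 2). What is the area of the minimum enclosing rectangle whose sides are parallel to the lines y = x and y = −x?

In coordinates u = x + y, v = x − y the rectangle is axis-aligned; the map (x,y)→(u,v) scales areas by 2.
u-values: -2, 4, -6, 4, 4, -1; range = 4 − (-6) = 10.
v-values: -8, 2, 2, -2, 0, -5; range = 2 − (-8) = 10.
Area = (10 × 10) / 2 = 50.

50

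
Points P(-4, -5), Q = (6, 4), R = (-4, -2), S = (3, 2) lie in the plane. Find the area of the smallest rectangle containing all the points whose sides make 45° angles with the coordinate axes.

38

In coordinates u = x + y, v = x − y the rectangle is axis-aligned; the map (x,y)→(u,v) scales areas by 2.
u-values: -9, 10, -6, 5; range = 10 − (-9) = 19.
v-values: 1, 2, -2, 1; range = 2 − (-2) = 4.
Area = (19 × 4) / 2 = 38.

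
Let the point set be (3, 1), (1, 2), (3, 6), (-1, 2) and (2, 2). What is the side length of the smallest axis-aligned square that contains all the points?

5

The bounding box has width 4 and height 5.
An axis-aligned square enclosing the set must have side ≥ max(width, height).
So the minimum side is max(4, 5) = 5.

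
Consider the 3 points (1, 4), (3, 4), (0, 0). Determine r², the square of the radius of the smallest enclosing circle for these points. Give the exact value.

Call the three points A, B, C in the order given.
Side lengths²: AB² = 4, AC² = 17, BC² = 25.
Since BC² = 25 ≥ 17 + 4 = 21, the angle opposite BC is not acute, so the smallest enclosing circle has BC as diameter.
Centre = midpoint of BC = (1.5, 2), r² = 25/4 = 6.25.

6.25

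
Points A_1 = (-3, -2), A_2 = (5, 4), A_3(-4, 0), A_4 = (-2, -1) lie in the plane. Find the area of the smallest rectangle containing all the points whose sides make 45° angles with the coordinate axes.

35

In coordinates u = x + y, v = x − y the rectangle is axis-aligned; the map (x,y)→(u,v) scales areas by 2.
u-values: -5, 9, -4, -3; range = 9 − (-5) = 14.
v-values: -1, 1, -4, -1; range = 1 − (-4) = 5.
Area = (14 × 5) / 2 = 35.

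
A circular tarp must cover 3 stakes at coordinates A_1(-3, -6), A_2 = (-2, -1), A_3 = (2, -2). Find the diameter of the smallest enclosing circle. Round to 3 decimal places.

Side lengths²: A_1A_2² = 26, A_1A_3² = 41, A_2A_3² = 17.
Since A_1A_3² = 41 < 26 + 17 = 43, the triangle is acute, so the smallest enclosing circle is the circumcircle.
Circumcentre = (-25/42, -163/42), r² = 9061/882.
Diameter = 2r = 2√(9061/882) ≈ 6.410.

6.410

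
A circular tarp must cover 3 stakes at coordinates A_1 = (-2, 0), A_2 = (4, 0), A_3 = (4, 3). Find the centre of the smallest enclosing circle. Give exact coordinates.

Side lengths²: A_1A_2² = 36, A_1A_3² = 45, A_2A_3² = 9.
Since A_1A_3² = 45 ≥ 36 + 9 = 45, the angle opposite A_1A_3 is not acute, so the smallest enclosing circle has A_1A_3 as diameter.
Centre = midpoint of A_1A_3 = (1, 1.5), r² = 45/4 = 11.25.
Centre = (1, 1.5).

(1, 1.5)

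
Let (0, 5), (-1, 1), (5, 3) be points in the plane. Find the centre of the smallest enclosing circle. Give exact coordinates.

(41/22, 53/22)

Call the three points A, B, C in the order given.
Side lengths²: AB² = 17, AC² = 29, BC² = 40.
Since BC² = 40 < 29 + 17 = 46, the triangle is acute, so the smallest enclosing circle is the circumcircle.
Circumcentre = (41/22, 53/22), r² = 2465/242.
Centre = (41/22, 53/22).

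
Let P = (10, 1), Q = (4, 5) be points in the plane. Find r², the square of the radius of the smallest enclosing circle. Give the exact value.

13

The smallest circle enclosing two points has them as diameter endpoints.
Centre = midpoint = (7, 3); r² = |PQ|²/4 = 52/4 = 13.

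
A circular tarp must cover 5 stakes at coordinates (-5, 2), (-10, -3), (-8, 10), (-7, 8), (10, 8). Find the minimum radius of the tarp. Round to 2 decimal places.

A smallest enclosing disk is always determined by at most three of the input points on its boundary.
The farthest pair is (-10, -3)–(10, 8) with squared distance 521. The circle on this segment as diameter has centre (0, 2.5) and r² = 521/4 = 130.25.
Check (-5, 2): distance² to centre = 25.25 ≤ 130.25, so it lies inside.
All remaining points lie in this disk, and no smaller disk contains both endpoints, so this is the minimum enclosing circle.
r = √(130.25) ≈ 11.41.

11.41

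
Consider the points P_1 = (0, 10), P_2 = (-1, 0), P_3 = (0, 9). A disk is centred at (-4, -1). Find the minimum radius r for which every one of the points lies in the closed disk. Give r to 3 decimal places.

The required radius is the distance from (-4, -1) to the farthest point.
Squared distances: 137, 10, 116.
Maximum is 137, attained at P_1.
r = √137 ≈ 11.705.

11.705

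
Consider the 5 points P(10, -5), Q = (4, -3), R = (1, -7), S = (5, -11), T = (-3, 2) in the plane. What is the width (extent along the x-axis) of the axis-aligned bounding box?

max x = 10, min x = -3, so width = 13.

13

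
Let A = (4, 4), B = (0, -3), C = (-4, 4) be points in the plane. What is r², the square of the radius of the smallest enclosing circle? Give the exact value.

4225/196

Side lengths²: AB² = 65, AC² = 64, BC² = 65.
Since BC² = 65 < 65 + 64 = 129, the triangle is acute, so the smallest enclosing circle is the circumcircle.
Circumcentre = (0, 23/14), r² = 4225/196.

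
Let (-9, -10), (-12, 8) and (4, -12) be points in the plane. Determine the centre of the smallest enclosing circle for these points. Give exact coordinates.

Call the three points A, B, C in the order given.
Side lengths²: AB² = 333, AC² = 173, BC² = 656.
Since BC² = 656 ≥ 333 + 173 = 506, the angle opposite BC is not acute, so the smallest enclosing circle has BC as diameter.
Centre = midpoint of BC = (-4, -2), r² = 656/4 = 164.
Centre = (-4, -2).

(-4, -2)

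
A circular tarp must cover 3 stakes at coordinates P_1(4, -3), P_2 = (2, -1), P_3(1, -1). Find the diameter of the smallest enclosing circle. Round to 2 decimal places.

3.61

Side lengths²: P_1P_2² = 8, P_1P_3² = 13, P_2P_3² = 1.
Since P_1P_3² = 13 ≥ 8 + 1 = 9, the angle opposite P_1P_3 is not acute, so the smallest enclosing circle has P_1P_3 as diameter.
Centre = midpoint of P_1P_3 = (2.5, -2), r² = 13/4 = 3.25.
Diameter = 2r = 2√(3.25) ≈ 3.61.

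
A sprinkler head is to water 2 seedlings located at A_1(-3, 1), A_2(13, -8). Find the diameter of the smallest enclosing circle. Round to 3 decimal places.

18.358

The smallest circle enclosing two points has them as diameter endpoints.
Centre = midpoint = (5, -3.5); r² = |A_1A_2|²/4 = 337/4 = 84.25.
Diameter = 2r = 2√(84.25) ≈ 18.358.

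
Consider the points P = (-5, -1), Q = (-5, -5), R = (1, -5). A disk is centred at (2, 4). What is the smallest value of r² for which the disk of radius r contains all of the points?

The required radius is the distance from (2, 4) to the farthest point.
Squared distances: 74, 130, 82.
Maximum is 130, attained at Q.

130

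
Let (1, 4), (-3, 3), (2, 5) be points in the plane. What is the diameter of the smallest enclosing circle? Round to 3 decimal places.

5.385

Call the three points A, B, C in the order given.
Side lengths²: AB² = 17, AC² = 2, BC² = 29.
Since BC² = 29 ≥ 17 + 2 = 19, the angle opposite BC is not acute, so the smallest enclosing circle has BC as diameter.
Centre = midpoint of BC = (-0.5, 4), r² = 29/4 = 7.25.
Diameter = 2r = 2√(7.25) ≈ 5.385.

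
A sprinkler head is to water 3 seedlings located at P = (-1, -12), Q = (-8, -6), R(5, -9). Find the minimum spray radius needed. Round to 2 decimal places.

6.67

Side lengths²: PQ² = 85, PR² = 45, QR² = 178.
Since QR² = 178 ≥ 85 + 45 = 130, the angle opposite QR is not acute, so the smallest enclosing circle has QR as diameter.
Centre = midpoint of QR = (-1.5, -7.5), r² = 178/4 = 44.5.
r = √(44.5) ≈ 6.67.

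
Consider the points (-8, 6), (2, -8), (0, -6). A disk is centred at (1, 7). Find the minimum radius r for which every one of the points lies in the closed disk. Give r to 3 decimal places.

15.033

The required radius is the distance from (1, 7) to the farthest point.
Squared distances: 82, 226, 170.
Maximum is 226, attained at (2, -8).
r = √226 ≈ 15.033.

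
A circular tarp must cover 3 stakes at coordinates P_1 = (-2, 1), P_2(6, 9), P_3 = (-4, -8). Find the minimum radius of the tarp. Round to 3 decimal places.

Side lengths²: P_1P_2² = 128, P_1P_3² = 85, P_2P_3² = 389.
Since P_2P_3² = 389 ≥ 128 + 85 = 213, the angle opposite P_2P_3 is not acute, so the smallest enclosing circle has P_2P_3 as diameter.
Centre = midpoint of P_2P_3 = (1, 0.5), r² = 389/4 = 97.25.
r = √(97.25) ≈ 9.862.

9.862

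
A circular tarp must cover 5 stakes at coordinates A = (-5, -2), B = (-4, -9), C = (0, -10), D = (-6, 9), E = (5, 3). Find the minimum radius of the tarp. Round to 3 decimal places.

9.962

By Welzl's lemma the MEC is supported by two points (diametrically opposite) or three points (on a circumcircle).
The farthest pair is C–D with squared distance 397. The circle on this segment as diameter has centre (-3, -0.5) and r² = 397/4 = 99.25.
Check A: distance² to centre = 6.25 ≤ 99.25, so it lies inside.
All remaining points lie in this disk, and no smaller disk contains both endpoints, so this is the minimum enclosing circle.
r = √(99.25) ≈ 9.962.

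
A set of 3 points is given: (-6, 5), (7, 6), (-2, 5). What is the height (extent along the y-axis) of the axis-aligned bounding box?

max y = 6, min y = 5, so height = 1.

1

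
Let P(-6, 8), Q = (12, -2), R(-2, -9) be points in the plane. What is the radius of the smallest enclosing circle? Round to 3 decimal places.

10.580

Side lengths²: PQ² = 424, PR² = 305, QR² = 245.
Since PQ² = 424 < 305 + 245 = 550, the triangle is acute, so the smallest enclosing circle is the circumcircle.
Circumcentre = (69/38, 33/38), r² = 80825/722.
r = √(80825/722) ≈ 10.580.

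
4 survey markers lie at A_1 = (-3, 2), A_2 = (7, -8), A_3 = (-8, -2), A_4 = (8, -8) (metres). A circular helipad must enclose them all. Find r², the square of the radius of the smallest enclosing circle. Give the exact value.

73

By Welzl's lemma the MEC is supported by two points (diametrically opposite) or three points (on a circumcircle).
The farthest pair is A_3–A_4 with squared distance 292. The circle on this segment as diameter has centre (0, -5) and r² = 292/4 = 73.
Check A_1: distance² to centre = 58 ≤ 73, so it lies inside.
All remaining points lie in this disk, and no smaller disk contains both endpoints, so this is the minimum enclosing circle.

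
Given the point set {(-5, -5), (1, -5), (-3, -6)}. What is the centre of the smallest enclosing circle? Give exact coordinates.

Call the three points A, B, C in the order given.
Side lengths²: AB² = 36, AC² = 5, BC² = 17.
Since AB² = 36 ≥ 17 + 5 = 22, the angle opposite AB is not acute, so the smallest enclosing circle has AB as diameter.
Centre = midpoint of AB = (-2, -5), r² = 36/4 = 9.
Centre = (-2, -5).

(-2, -5)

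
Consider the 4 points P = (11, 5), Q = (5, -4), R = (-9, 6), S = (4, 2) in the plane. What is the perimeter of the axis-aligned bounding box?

60

Width = max x − min x = 11 − (-9) = 20.
Height = max y − min y = 6 − (-4) = 10.
Perimeter = 2(20 + 10) = 60.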